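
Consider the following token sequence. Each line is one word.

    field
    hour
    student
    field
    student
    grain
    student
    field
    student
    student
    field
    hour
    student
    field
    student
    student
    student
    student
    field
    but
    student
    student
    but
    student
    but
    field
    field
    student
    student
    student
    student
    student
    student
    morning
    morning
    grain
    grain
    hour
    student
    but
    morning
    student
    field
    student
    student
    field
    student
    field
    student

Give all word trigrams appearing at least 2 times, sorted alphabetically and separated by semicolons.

field hour student; field student student; hour student field; student field student; student student field; student student student

Trigram counts meeting the condition (at least 2 times):
  field hour student: 2
  field student student: 4
  hour student field: 2
  student field student: 6
  student student field: 3
  student student student: 6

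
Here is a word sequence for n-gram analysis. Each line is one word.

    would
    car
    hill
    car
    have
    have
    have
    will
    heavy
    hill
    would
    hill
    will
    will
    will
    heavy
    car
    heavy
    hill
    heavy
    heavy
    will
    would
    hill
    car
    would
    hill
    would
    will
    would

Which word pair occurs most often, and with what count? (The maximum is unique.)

Bigram frequencies (highest first):
  would hill: 3
  hill car: 2
  have have: 2
  will heavy: 2
  heavy hill: 2
  hill would: 2
  … (14 more, each ≤ 2)

"would hill", 3 times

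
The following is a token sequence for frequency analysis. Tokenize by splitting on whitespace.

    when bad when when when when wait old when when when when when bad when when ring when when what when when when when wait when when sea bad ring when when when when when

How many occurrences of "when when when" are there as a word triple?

10

Scanning the 33 overlapping trigram windows for "when when when":
  position 3–5: when when when
  position 4–6: when when when
  position 9–11: when when when
  position 10–12: when when when
  position 11–13: when when when
  position 21–23: when when when
  position 22–24: when when when
  position 31–33: when when when
  position 32–34: when when when
  position 33–35: when when when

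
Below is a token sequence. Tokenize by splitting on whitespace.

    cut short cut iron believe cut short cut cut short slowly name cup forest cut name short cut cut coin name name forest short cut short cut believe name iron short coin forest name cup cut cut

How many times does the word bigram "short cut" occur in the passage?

Scanning the 36 overlapping bigram windows for "short cut":
  position 2–3: short cut
  position 7–8: short cut
  position 17–18: short cut
  position 24–25: short cut
  position 26–27: short cut

5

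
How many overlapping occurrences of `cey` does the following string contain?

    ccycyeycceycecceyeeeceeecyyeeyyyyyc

2

Sliding a length-3 window over the 35 characters (33 positions):
  position 9–11: cey
  position 15–17: cey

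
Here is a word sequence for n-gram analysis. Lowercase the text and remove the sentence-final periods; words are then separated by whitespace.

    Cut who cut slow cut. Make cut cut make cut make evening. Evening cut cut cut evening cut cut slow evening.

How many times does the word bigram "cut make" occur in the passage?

3

Scanning the 20 overlapping bigram windows for "cut make":
  position 5–6: cut make
  position 8–9: cut make
  position 10–11: cut make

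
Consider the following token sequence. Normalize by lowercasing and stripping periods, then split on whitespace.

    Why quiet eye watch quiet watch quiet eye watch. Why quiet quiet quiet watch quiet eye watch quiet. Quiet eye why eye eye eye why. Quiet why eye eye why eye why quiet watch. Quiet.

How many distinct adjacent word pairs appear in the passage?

35 tokens → 34 bigram windows in total.
Repeated bigrams (each contributes count−1 duplicates):
  watch quiet: 5
  eye why: 4
  quiet eye: 4
  why quiet: 4
  eye eye: 3
  eye watch: 3
  quiet quiet: 3
  quiet watch: 3
  … (1 more repeated)
23 duplicate windows → 34 − 23 = 11 distinct.

11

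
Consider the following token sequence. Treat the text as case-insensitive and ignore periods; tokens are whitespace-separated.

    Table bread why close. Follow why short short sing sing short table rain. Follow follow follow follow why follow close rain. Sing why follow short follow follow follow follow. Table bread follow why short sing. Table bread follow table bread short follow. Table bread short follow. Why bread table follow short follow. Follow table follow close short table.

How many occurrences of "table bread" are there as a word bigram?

5

Scanning the 57 overlapping bigram windows for "table bread":
  position 1–2: table bread
  position 30–31: table bread
  position 36–37: table bread
  position 39–40: table bread
  position 43–44: table bread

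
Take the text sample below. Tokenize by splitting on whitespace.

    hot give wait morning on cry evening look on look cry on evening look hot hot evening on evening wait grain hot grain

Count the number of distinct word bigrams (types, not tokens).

20

23 tokens → 22 bigram windows in total.
Repeated bigrams (each contributes count−1 duplicates):
  evening look: 2
  on evening: 2
2 duplicate windows → 22 − 2 = 20 distinct.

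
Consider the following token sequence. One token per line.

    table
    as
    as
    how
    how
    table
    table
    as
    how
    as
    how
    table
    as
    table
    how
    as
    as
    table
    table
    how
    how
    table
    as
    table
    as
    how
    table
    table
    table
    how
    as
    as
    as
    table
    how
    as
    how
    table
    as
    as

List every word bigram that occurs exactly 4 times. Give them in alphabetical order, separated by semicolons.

Bigram counts meeting the condition (exactly 4 times):
  as table: 4
  how as: 4
  table how: 4
  table table: 4

as table; how as; table how; table table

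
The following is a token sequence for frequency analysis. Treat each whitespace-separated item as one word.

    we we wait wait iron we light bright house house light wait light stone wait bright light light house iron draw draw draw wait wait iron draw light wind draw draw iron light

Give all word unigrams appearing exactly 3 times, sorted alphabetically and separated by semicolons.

Unigram counts meeting the condition (exactly 3 times):
  house: 3
  we: 3

house; we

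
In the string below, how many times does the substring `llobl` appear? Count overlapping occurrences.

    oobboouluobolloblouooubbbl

Sliding a length-5 window over the 26 characters (22 positions):
  position 13–17: llobl

1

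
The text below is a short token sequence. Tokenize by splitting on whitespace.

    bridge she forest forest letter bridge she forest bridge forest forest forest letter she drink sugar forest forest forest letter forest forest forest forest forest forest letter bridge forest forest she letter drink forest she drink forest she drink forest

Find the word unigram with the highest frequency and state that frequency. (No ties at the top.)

"forest", 20 times

Unigram frequencies (highest first):
  forest: 20
  she: 6
  letter: 5
  bridge: 4
  drink: 4
  sugar: 1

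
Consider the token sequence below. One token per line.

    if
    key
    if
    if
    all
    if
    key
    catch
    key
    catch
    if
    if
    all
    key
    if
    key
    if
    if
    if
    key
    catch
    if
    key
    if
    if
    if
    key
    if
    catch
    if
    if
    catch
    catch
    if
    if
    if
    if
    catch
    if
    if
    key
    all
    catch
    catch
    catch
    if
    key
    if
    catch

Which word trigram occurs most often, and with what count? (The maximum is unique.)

"if key if", 5 times

Trigram frequencies (highest first):
  if key if: 5
  catch if if: 4
  if if if: 4
  key if if: 3
  if if key: 3
  if if all: 2
  … (19 more, each ≤ 2)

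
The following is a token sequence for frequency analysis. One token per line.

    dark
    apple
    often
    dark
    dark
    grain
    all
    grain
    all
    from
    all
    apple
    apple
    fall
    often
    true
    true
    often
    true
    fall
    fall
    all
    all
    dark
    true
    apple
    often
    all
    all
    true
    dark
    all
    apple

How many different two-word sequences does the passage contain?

33 tokens → 32 bigram windows in total.
Repeated bigrams (each contributes count−1 duplicates):
  all all: 2
  all apple: 2
  apple often: 2
  grain all: 2
  often true: 2
5 duplicate windows → 32 − 5 = 27 distinct.

27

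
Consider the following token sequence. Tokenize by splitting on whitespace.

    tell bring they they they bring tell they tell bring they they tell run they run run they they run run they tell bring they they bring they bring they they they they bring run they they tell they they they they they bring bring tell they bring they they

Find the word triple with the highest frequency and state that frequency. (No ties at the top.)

Trigram frequencies (highest first):
  they they they: 6
  bring they they: 5
  they they bring: 4
  tell bring they: 3
  they bring they: 3
  bring tell they: 2
  … (20 more, each ≤ 2)

"they they they", 6 times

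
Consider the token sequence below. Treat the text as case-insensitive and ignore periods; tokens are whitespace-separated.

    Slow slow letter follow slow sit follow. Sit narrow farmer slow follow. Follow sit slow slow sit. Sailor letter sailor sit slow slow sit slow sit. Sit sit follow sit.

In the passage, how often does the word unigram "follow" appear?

Scanning the 30 tokens for "follow":
  position 4: follow
  position 7: follow
  position 12: follow
  position 13: follow
  position 29: follow

5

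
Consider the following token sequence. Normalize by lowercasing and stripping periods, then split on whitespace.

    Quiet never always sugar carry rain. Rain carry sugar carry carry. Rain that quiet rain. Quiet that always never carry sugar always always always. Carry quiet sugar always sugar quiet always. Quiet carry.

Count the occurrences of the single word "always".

Scanning the 33 tokens for "always":
  position 3: always
  position 18: always
  position 22: always
  position 23: always
  position 24: always
  position 28: always
  position 31: always

7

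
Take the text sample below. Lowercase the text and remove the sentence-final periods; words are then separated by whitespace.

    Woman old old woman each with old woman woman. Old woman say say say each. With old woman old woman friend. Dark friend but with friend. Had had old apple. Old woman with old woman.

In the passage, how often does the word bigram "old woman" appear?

7

Scanning the 34 overlapping bigram windows for "old woman":
  position 3–4: old woman
  position 7–8: old woman
  position 10–11: old woman
  position 17–18: old woman
  position 19–20: old woman
  position 31–32: old woman
  position 34–35: old woman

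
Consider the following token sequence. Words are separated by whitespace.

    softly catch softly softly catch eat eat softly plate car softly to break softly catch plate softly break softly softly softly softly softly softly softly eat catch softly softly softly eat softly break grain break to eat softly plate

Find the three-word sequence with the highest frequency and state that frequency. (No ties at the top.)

"softly softly softly", 6 times

Trigram frequencies (highest first):
  softly softly softly: 6
  catch softly softly: 2
  eat softly plate: 2
  softly softly eat: 2
  softly catch softly: 1
  softly softly catch: 1
  … (23 more, each ≤ 1)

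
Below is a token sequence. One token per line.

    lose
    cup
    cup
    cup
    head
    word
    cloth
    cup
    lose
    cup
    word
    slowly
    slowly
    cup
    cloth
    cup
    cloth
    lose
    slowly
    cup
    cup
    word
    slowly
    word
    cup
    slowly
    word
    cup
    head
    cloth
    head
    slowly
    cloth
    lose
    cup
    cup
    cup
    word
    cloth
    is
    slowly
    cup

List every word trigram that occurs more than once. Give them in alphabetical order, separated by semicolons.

cup cup cup; cup cup word; cup word slowly; lose cup cup; slowly word cup

Trigram counts meeting the condition (more than once):
  cup cup cup: 2
  cup cup word: 2
  cup word slowly: 2
  lose cup cup: 2
  slowly word cup: 2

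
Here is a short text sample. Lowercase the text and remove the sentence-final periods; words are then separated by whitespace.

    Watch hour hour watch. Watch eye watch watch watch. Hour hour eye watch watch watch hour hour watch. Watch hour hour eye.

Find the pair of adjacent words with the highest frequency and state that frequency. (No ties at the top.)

Bigram frequencies (highest first):
  watch watch: 6
  watch hour: 4
  hour hour: 4
  hour watch: 2
  eye watch: 2
  hour eye: 2
  … (1 more, each ≤ 1)

"watch watch", 6 times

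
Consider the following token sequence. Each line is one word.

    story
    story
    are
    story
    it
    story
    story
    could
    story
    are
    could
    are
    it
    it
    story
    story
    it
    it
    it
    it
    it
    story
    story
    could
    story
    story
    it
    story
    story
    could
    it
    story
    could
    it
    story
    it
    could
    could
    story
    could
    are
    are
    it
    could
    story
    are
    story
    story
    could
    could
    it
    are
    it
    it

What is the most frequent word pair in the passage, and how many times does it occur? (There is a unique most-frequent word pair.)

"story story", 7 times

Bigram frequencies (highest first):
  story story: 7
  it story: 6
  story could: 6
  it it: 6
  story it: 4
  could story: 4
  … (10 more, each ≤ 3)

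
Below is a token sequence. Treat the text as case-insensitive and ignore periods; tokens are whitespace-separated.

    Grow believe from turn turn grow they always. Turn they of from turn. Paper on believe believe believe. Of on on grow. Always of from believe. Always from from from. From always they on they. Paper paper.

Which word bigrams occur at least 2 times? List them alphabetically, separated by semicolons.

Bigram counts meeting the condition (at least 2 times):
  believe believe: 2
  from from: 3
  from turn: 2
  of from: 2

believe believe; from from; from turn; of from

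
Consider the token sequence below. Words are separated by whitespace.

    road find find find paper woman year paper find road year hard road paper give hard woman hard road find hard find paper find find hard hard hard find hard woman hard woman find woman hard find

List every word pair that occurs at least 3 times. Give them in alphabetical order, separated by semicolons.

find find; find hard; hard find; hard woman; woman hard

Bigram counts meeting the condition (at least 3 times):
  find find: 3
  find hard: 3
  hard find: 3
  hard woman: 3
  woman hard: 3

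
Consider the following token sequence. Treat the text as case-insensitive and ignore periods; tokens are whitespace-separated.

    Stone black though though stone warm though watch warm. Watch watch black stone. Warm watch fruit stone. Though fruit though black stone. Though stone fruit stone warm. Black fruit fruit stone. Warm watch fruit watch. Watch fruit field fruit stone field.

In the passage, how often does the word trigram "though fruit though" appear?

1

Scanning the 39 overlapping trigram windows for "though fruit though":
  position 18–20: though fruit though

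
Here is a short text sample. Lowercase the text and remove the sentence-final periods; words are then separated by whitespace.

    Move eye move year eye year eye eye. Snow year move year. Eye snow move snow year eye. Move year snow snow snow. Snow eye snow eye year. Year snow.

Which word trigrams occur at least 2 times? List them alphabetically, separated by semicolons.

eye move year; move year eye; snow snow snow

Trigram counts meeting the condition (at least 2 times):
  eye move year: 2
  move year eye: 2
  snow snow snow: 2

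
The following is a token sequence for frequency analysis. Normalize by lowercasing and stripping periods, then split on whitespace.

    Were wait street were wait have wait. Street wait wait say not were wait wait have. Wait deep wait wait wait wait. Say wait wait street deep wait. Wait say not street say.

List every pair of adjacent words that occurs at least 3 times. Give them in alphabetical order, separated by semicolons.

wait say; wait street; wait wait; were wait

Bigram counts meeting the condition (at least 3 times):
  wait say: 3
  wait street: 3
  wait wait: 7
  were wait: 3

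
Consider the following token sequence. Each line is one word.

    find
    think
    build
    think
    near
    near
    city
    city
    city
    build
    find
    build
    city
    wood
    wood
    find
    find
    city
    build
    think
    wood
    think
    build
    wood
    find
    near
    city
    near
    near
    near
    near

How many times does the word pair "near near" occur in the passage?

4

Scanning the 30 overlapping bigram windows for "near near":
  position 5–6: near near
  position 28–29: near near
  position 29–30: near near
  position 30–31: near near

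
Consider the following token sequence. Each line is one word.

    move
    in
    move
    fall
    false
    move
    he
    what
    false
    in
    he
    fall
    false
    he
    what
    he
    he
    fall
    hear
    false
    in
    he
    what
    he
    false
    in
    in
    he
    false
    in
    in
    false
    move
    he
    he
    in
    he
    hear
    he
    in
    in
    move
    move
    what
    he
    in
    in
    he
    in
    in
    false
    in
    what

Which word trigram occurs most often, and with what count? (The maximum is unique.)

Trigram frequencies (highest first):
  he in in: 3
  false move he: 2
  false in he: 2
  he what he: 2
  he false in: 2
  false in in: 2
  … (36 more, each ≤ 2)

"he in in", 3 times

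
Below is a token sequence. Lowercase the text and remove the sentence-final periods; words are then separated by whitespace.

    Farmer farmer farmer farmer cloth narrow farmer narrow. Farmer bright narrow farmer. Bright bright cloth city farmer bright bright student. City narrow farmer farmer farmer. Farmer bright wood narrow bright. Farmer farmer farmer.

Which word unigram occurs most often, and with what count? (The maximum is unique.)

Unigram frequencies (highest first):
  farmer: 15
  bright: 7
  narrow: 5
  cloth: 2
  city: 2
  student: 1
  … (1 more, each ≤ 1)

"farmer", 15 times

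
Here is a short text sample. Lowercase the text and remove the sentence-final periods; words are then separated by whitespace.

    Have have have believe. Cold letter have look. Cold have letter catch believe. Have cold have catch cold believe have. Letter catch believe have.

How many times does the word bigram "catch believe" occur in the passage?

Scanning the 23 overlapping bigram windows for "catch believe":
  position 12–13: catch believe
  position 22–23: catch believe

2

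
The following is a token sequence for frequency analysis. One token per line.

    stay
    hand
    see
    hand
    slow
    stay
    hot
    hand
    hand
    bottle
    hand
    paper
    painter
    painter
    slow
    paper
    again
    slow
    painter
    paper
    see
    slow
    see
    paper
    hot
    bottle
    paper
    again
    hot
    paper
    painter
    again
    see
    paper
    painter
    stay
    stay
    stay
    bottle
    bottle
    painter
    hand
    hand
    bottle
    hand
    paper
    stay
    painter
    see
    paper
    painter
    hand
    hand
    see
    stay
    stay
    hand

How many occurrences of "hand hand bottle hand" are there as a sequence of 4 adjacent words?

2

Scanning the 54 overlapping 4-gram windows for "hand hand bottle hand":
  position 8–11: hand hand bottle hand
  position 42–45: hand hand bottle hand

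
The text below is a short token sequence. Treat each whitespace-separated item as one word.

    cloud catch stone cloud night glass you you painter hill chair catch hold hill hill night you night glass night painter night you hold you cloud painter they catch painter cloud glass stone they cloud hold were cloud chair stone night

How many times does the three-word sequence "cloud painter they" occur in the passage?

Scanning the 39 overlapping trigram windows for "cloud painter they":
  position 26–28: cloud painter they

1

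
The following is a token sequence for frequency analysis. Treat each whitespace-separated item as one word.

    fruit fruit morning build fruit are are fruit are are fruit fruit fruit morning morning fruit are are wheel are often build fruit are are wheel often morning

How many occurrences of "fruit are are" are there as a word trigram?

4

Scanning the 26 overlapping trigram windows for "fruit are are":
  position 5–7: fruit are are
  position 8–10: fruit are are
  position 16–18: fruit are are
  position 23–25: fruit are are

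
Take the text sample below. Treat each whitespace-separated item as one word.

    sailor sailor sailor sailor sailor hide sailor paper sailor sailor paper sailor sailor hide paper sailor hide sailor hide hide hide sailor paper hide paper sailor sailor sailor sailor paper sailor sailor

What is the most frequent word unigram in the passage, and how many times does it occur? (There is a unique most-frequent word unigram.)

Unigram frequencies (highest first):
  sailor: 19
  hide: 7
  paper: 6

"sailor", 19 times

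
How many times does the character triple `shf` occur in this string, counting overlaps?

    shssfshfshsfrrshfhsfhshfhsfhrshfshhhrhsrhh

Sliding a length-3 window over the 42 characters (40 positions):
  position 6–8: shf
  position 15–17: shf
  position 22–24: shf
  position 30–32: shf

4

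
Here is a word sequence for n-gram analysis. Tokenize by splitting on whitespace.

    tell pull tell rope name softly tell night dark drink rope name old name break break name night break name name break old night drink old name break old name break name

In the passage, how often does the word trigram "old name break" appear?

Scanning the 30 overlapping trigram windows for "old name break":
  position 13–15: old name break
  position 26–28: old name break
  position 29–31: old name break

3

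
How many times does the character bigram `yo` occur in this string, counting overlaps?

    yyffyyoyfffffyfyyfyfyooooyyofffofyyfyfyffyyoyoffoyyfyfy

Sliding a length-2 window over the 55 characters (54 positions):
  position 6–7: yo
  position 21–22: yo
  position 27–28: yo
  position 43–44: yo
  position 45–46: yo

5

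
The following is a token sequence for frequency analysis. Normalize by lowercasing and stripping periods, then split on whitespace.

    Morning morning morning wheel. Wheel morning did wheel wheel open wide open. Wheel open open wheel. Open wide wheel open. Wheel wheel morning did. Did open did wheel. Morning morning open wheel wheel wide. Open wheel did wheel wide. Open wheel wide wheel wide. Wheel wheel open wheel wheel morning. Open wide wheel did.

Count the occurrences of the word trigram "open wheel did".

Scanning the 52 overlapping trigram windows for "open wheel did":
  position 35–37: open wheel did

1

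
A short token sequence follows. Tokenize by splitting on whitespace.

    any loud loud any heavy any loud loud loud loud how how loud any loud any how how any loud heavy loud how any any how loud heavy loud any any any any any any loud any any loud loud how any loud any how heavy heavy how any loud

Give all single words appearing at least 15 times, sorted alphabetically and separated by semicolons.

any; loud

Unigram counts meeting the condition (at least 15 times):
  any: 19
  loud: 17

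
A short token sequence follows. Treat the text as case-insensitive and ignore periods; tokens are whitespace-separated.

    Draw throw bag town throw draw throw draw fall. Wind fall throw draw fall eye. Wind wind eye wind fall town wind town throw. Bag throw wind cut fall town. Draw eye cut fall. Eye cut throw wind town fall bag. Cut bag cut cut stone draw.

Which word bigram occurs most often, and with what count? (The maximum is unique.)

"throw draw", 3 times

Bigram frequencies (highest first):
  throw draw: 3
  draw throw: 2
  throw bag: 2
  town throw: 2
  draw fall: 2
  wind fall: 2
  … (25 more, each ≤ 2)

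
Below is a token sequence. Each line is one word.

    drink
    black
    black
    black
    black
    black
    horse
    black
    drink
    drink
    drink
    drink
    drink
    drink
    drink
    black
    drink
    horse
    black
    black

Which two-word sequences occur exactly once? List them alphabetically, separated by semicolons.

black horse; drink horse

Bigram counts meeting the condition (exactly once):
  black horse: 1
  drink horse: 1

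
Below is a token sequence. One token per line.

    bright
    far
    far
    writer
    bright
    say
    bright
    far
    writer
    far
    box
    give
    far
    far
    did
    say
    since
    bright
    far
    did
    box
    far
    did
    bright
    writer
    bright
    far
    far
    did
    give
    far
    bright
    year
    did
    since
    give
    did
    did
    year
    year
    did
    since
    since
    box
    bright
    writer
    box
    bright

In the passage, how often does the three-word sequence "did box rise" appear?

0

Scanning the 46 overlapping trigram windows for "did box rise":
  (none found)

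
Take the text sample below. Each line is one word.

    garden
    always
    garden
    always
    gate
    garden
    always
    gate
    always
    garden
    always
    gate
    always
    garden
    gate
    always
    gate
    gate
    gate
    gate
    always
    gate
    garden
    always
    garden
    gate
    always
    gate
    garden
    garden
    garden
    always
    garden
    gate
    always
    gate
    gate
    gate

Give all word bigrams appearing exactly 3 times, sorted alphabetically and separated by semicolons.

Bigram counts meeting the condition (exactly 3 times):
  garden gate: 3
  gate garden: 3

garden gate; gate garden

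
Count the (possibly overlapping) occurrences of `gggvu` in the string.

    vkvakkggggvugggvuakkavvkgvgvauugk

Sliding a length-5 window over the 33 characters (29 positions):
  position 8–12: gggvu
  position 13–17: gggvu

2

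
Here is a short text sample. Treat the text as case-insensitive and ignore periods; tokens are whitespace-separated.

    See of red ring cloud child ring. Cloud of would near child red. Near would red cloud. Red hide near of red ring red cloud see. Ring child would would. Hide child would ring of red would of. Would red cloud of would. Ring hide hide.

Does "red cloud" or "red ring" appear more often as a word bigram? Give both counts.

"red cloud" (3 vs 2)

"red cloud": 3 occurrences
"red ring": 2 occurrences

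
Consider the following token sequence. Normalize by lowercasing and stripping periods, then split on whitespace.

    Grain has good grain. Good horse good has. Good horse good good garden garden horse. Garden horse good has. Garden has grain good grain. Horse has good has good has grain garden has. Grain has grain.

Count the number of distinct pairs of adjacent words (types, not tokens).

36 tokens → 35 bigram windows in total.
Repeated bigrams (each contributes count−1 duplicates):
  good has: 4
  has good: 4
  has grain: 4
  horse good: 3
  garden has: 2
  garden horse: 2
  good grain: 2
  good horse: 2
  … (2 more repeated)
17 duplicate windows → 35 − 17 = 18 distinct.

18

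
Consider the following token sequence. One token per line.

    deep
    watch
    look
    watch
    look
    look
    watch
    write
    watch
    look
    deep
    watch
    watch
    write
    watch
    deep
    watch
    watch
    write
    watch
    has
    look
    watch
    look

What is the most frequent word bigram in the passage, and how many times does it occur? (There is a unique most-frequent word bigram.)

"watch look", 4 times

Bigram frequencies (highest first):
  watch look: 4
  deep watch: 3
  look watch: 3
  watch write: 3
  write watch: 3
  watch watch: 2
  … (5 more, each ≤ 1)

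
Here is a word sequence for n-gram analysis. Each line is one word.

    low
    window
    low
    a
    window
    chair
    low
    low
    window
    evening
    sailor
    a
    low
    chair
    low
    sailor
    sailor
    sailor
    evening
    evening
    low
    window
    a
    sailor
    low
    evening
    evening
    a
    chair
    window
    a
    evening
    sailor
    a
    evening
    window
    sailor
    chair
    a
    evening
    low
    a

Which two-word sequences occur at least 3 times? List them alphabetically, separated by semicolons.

a evening; low window

Bigram counts meeting the condition (at least 3 times):
  a evening: 3
  low window: 3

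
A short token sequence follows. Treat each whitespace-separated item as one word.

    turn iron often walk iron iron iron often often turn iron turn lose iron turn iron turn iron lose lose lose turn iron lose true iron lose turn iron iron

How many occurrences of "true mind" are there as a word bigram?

0

Scanning the 29 overlapping bigram windows for "true mind":
  (none found)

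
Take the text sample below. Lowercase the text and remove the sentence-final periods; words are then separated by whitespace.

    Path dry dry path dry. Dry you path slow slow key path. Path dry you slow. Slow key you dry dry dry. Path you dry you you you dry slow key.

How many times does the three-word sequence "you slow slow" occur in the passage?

Scanning the 29 overlapping trigram windows for "you slow slow":
  position 15–17: you slow slow

1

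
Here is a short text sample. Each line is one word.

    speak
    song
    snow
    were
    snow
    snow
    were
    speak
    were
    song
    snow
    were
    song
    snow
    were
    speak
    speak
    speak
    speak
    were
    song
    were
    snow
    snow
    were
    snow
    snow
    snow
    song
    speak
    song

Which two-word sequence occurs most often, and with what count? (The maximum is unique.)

"snow were", 5 times

Bigram frequencies (highest first):
  snow were: 5
  snow snow: 4
  song snow: 3
  were snow: 3
  were song: 3
  speak speak: 3
  … (6 more, each ≤ 2)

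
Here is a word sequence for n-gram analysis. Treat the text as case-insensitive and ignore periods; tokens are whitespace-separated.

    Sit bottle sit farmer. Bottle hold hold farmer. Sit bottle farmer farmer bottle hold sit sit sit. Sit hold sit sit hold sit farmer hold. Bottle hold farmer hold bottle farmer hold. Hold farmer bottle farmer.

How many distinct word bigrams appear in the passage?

15

36 tokens → 35 bigram windows in total.
Repeated bigrams (each contributes count−1 duplicates):
  sit sit: 4
  bottle farmer: 3
  bottle hold: 3
  farmer bottle: 3
  farmer hold: 3
  hold farmer: 3
  hold sit: 3
  hold bottle: 2
  … (4 more repeated)
20 duplicate windows → 35 − 20 = 15 distinct.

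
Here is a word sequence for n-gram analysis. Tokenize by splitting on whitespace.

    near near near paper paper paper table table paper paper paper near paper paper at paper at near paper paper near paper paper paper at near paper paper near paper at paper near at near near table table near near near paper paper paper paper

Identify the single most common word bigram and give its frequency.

"paper paper", 12 times

Bigram frequencies (highest first):
  paper paper: 12
  near paper: 7
  near near: 5
  paper near: 4
  paper at: 4
  at near: 3
  … (7 more, each ≤ 2)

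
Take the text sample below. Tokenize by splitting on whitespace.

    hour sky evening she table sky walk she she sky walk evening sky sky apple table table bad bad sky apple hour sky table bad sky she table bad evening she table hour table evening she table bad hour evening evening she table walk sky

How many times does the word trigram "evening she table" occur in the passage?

Scanning the 43 overlapping trigram windows for "evening she table":
  position 3–5: evening she table
  position 30–32: evening she table
  position 35–37: evening she table
  position 41–43: evening she table

4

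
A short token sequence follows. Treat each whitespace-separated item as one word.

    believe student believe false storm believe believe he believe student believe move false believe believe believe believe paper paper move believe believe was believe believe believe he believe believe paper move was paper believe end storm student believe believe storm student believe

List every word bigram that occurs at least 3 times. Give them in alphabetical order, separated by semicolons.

believe believe; student believe

Bigram counts meeting the condition (at least 3 times):
  believe believe: 9
  student believe: 4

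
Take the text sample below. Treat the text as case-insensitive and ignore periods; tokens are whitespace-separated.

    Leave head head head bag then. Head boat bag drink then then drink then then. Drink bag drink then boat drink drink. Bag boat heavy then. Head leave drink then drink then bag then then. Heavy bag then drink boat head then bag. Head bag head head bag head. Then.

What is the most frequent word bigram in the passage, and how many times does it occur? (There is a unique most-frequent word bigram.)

"drink then", 5 times

Bigram frequencies (highest first):
  drink then: 5
  then drink: 4
  head head: 3
  head bag: 3
  bag then: 3
  then then: 3
  … (21 more, each ≤ 3)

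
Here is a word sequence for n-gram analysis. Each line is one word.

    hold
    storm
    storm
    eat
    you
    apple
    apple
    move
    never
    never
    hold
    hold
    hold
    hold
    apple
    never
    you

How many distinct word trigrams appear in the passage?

17 tokens → 15 trigram windows in total.
Repeated trigrams (each contributes count−1 duplicates):
  hold hold hold: 2
1 duplicate windows → 15 − 1 = 14 distinct.

14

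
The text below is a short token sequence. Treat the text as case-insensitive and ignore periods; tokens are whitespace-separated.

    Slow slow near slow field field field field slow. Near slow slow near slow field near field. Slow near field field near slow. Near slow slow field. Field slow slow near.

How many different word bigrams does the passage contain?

31 tokens → 30 bigram windows in total.
Repeated bigrams (each contributes count−1 duplicates):
  slow near: 6
  field field: 5
  near slow: 5
  slow slow: 4
  field slow: 3
  slow field: 3
  field near: 2
  near field: 2
22 duplicate windows → 30 − 22 = 8 distinct.

8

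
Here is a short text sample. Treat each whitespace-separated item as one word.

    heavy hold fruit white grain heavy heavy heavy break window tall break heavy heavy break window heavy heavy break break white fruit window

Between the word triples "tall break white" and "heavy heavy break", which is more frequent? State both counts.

"heavy heavy break" (3 vs 0)

"tall break white": 0 occurrences
"heavy heavy break": 3 occurrences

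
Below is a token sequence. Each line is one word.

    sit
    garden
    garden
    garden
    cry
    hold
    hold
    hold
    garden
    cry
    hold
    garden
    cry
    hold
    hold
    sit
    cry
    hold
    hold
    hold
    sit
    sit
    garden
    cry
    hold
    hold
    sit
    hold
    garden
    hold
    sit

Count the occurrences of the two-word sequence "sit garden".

2

Scanning the 30 overlapping bigram windows for "sit garden":
  position 1–2: sit garden
  position 22–23: sit garden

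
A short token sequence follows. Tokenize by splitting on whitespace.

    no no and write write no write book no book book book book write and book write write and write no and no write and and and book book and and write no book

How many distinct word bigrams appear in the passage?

16

34 tokens → 33 bigram windows in total.
Repeated bigrams (each contributes count−1 duplicates):
  book book: 4
  and and: 3
  and write: 3
  write and: 3
  write no: 3
  and book: 2
  book write: 2
  no and: 2
  … (3 more repeated)
17 duplicate windows → 33 − 17 = 16 distinct.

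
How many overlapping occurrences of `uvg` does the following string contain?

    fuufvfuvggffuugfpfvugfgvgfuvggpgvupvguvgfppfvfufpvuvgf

4

Sliding a length-3 window over the 54 characters (52 positions):
  position 7–9: uvg
  position 27–29: uvg
  position 38–40: uvg
  position 51–53: uvg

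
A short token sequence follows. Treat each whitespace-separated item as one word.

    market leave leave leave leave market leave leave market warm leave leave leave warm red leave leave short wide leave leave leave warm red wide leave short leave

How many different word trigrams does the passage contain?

28 tokens → 26 trigram windows in total.
Repeated trigrams (each contributes count−1 duplicates):
  leave leave leave: 4
  leave leave market: 2
  leave leave warm: 2
  leave warm red: 2
  market leave leave: 2
7 duplicate windows → 26 − 7 = 19 distinct.

19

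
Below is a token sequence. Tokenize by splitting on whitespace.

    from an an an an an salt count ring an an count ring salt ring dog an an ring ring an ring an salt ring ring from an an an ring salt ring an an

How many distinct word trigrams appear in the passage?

26

35 tokens → 33 trigram windows in total.
Repeated trigrams (each contributes count−1 duplicates):
  an an an: 4
  an an ring: 2
  from an an: 2
  ring an an: 2
  ring salt ring: 2
7 duplicate windows → 33 − 7 = 26 distinct.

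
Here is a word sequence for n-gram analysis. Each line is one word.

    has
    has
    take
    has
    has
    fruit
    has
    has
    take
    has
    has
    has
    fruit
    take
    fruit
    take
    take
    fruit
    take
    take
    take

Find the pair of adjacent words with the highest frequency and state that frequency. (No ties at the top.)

"has has", 5 times

Bigram frequencies (highest first):
  has has: 5
  fruit take: 3
  take take: 3
  has take: 2
  take has: 2
  has fruit: 2
  … (2 more, each ≤ 2)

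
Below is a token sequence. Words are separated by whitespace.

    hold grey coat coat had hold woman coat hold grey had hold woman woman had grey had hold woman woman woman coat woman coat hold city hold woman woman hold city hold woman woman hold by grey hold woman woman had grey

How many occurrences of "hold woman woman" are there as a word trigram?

5

Scanning the 40 overlapping trigram windows for "hold woman woman":
  position 12–14: hold woman woman
  position 18–20: hold woman woman
  position 27–29: hold woman woman
  position 32–34: hold woman woman
  position 38–40: hold woman woman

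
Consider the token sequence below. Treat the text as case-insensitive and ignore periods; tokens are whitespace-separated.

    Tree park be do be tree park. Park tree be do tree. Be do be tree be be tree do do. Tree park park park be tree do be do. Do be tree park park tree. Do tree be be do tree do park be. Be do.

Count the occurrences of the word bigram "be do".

Scanning the 46 overlapping bigram windows for "be do":
  position 3–4: be do
  position 10–11: be do
  position 13–14: be do
  position 29–30: be do
  position 40–41: be do
  position 46–47: be do

6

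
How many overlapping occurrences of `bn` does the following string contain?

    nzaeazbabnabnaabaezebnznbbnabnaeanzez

Sliding a length-2 window over the 37 characters (36 positions):
  position 9–10: bn
  position 12–13: bn
  position 21–22: bn
  position 26–27: bn
  position 29–30: bn

5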